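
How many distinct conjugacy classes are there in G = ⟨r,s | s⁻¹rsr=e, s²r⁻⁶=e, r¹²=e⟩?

The conjugacy classes (representative and size) are:
  [e] (size 1), [r¹¹] (size 2), [r²] (size 2), [r⁹] (size 2), [r⁴] (size 2), [r⁵] (size 2), [r⁶] (size 1), [r²s] (size 6), [rs] (size 6).
Class equation: 1 + 2 + 2 + 2 + 2 + 2 + 1 + 6 + 6 = 24 = |G|. So G has 9 conjugacy classes.

Answer: 9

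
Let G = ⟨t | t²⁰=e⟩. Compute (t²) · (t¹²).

Compute (t²) · (t¹²) by multiplying left to right and reducing via the relations at each step:
  (t²) · t¹² = t¹⁴

Answer: t¹⁴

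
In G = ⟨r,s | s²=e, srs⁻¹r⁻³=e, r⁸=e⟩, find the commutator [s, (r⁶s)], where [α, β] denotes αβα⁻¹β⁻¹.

[s, (r⁶s)] = s·(r⁶s)·s⁻¹·(r⁶s)⁻¹.
  s · (r⁶s) = r²
  (r²) · s = r²s
  (r²s) · (r⁶s) = r⁴

Answer: r⁴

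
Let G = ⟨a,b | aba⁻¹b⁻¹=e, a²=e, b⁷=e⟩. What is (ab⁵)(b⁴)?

Compute (ab⁵) · (b⁴) by multiplying left to right and reducing via the relations at each step:
  (ab⁵) · b⁴ = ab²

Answer: ab²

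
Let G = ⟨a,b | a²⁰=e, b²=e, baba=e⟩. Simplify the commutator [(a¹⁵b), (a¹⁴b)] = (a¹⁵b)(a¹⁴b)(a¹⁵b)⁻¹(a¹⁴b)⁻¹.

[(a¹⁵b), (a¹⁴b)] = (a¹⁵b)·(a¹⁴b)·(a¹⁵b)⁻¹·(a¹⁴b)⁻¹.
  (a¹⁵b) · (a¹⁴b) = a
  a · (a¹⁵b) = a¹⁶b
  (a¹⁶b) · (a¹⁴b) = a²

Answer: a²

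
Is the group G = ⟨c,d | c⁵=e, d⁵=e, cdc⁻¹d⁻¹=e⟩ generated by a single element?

|G| = 25, but the maximum element order in G is 5 < 25. No single element generates all of G, so G is not cyclic.

Answer: No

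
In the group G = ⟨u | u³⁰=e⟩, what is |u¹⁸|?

Compute successive powers until reaching e:
  (u¹⁸)¹ = u¹⁸, (u¹⁸)² = u⁶, (u¹⁸)³ = u²⁴, (u¹⁸)⁴ = u¹², (u¹⁸)⁵ = e.
The smallest positive k with (u¹⁸)ᵏ = e is 5.

Answer: 5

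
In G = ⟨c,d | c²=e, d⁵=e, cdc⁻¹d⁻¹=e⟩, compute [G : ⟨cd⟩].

First find ord(cd) by computing successive powers:
  (cd)¹ = cd, (cd)² = d², (cd)³ = cd³, (cd)⁴ = d⁴, (cd)⁵ = c, (cd)⁶ = d, (cd)⁷ = cd², (cd)⁸ = d³, (cd)⁹ = cd⁴, (cd)¹⁰ = e.
So |⟨cd⟩| = ord(cd) = 10. With |G| = 10, by Lagrange [G : ⟨cd⟩] = 10/10 = 1.

Answer: 1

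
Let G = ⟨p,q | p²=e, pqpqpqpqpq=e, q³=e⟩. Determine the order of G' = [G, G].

G' = [G, G] is generated by all commutators. The generator-pair commutators are: [p, q] = pqpq².
The subgroup they normally generate is {e, p, q, q², pq, pqp, pqpq, pqpqp, q²pq²p, q²pq², q²p, pq², qp, qpq, qpqp, pq²pq²p, pq²pq², pq²p, q²pq, q²pqp, q²pqpq, qpq²pq², qpq²p, qpq², pqpq², pq²pq, pq²pqp, pq²pqpq, pqpq²pq², pqpq²p, q²pq²pq, pqpq²pq, pqpq²pqp, pqpq²pqpq, q²pq²pqpq², q²pq²pqp, q²pq²pqpq, q²pqpq²pq², q²pqpq²p, q²pqpq², qpqpq², qpq²pq, qpq²pqp, qpq²pqpq, qpqpq²pq², qpqpq²p, qpqpq²pq, pq²pqpq²pq², pq²pqpq²p, pq²pqpq², q²pqpq²pq, q²pqpq²pqp, qpq²pqpq²p, qpq²pqpq², pq²pqpq²pq, pq²pqpq²pqp, pqpq²pqpq²p, pqpq²pqpq², pqpq²pqpq²pq, qpq²pqpq²pq}, of order 60.
Check: |G/G'| = 60/60 = 1 is the order of the abelianisation.

Answer: 60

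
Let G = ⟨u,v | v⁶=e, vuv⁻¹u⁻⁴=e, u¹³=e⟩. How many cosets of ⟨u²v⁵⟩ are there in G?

First find ord(u²v⁵) by computing successive powers:
  (u²v⁵)¹ = u²v⁵, (u²v⁵)² = u⁹v⁴, (u²v⁵)³ = uv³, (u²v⁵)⁴ = u¹²v², (u²v⁵)⁵ = u⁵v, (u²v⁵)⁶ = e.
So |⟨u²v⁵⟩| = ord(u²v⁵) = 6. With |G| = 78, by Lagrange [G : ⟨u²v⁵⟩] = 78/6 = 13.

Answer: 13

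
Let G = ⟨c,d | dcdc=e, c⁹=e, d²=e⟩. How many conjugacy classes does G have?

The conjugacy classes (representative and size) are:
  [e] (size 1), [c⁸] (size 2), [c⁷] (size 2), [c⁶] (size 2), [c⁵] (size 2), [c⁴d] (size 9).
Class equation: 1 + 2 + 2 + 2 + 2 + 9 = 18 = |G|. So G has 6 conjugacy classes.

Answer: 6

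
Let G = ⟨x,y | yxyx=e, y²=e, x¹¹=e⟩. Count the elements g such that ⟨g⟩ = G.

⟨g⟩ = G would require ord(g) = |G| = 22, but the maximum element order in G is 11 < 22. So G is not cyclic and no single element generates it: the count is 0.

Answer: 0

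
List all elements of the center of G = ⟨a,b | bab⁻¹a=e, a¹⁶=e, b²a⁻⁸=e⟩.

An element z ∈ Z(G) iff z commutes with every generator.
For example a⁸ is central: (a⁸)·a = a⁹ = a·(a⁸); (a⁸)·b = b⁻¹ = b·(a⁸).
Whereas a ∉ Z(G) since a·b = ab ≠ a⁷b⁻¹ = b·a.
Checking each of the 32 elements this way gives Z(G) = {e, a⁸}, of order 2.

Answer: {e, a⁸}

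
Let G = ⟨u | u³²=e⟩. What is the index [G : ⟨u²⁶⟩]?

First find ord(u²⁶) by computing successive powers:
  (u²⁶)¹ = u²⁶, (u²⁶)² = u²⁰, (u²⁶)³ = u¹⁴, (u²⁶)⁴ = u⁸, (u²⁶)⁵ = u², (u²⁶)⁶ = u²⁸, (u²⁶)⁷ = u²², (u²⁶)⁸ = u¹⁶, (u²⁶)⁹ = u¹⁰, (u²⁶)¹⁰ = u⁴, (u²⁶)¹¹ = u³⁰, (u²⁶)¹² = u²⁴, (u²⁶)¹³ = u¹⁸, (u²⁶)¹⁴ = u¹², (u²⁶)¹⁵ = u⁶, (u²⁶)¹⁶ = e.
So |⟨u²⁶⟩| = ord(u²⁶) = 16. With |G| = 32, by Lagrange [G : ⟨u²⁶⟩] = 32/16 = 2.

Answer: 2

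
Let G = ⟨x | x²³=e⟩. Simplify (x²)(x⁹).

Compute (x²) · (x⁹) by multiplying left to right and reducing via the relations at each step:
  (x²) · x⁹ = x¹¹

Answer: x¹¹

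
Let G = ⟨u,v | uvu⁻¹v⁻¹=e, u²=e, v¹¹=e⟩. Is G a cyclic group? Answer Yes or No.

|G| = 22. The element uv has order 22 (its powers give 22 distinct elements), so ⟨uv⟩ = G and G is cyclic.

Answer: Yes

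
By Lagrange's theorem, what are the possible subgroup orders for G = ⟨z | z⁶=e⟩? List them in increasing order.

|G| = 6 = 2 · 3. By Lagrange's theorem the order of any subgroup divides 6; the divisors of 6 are 1, 2, 3, 6.

Answer: 1, 2, 3, 6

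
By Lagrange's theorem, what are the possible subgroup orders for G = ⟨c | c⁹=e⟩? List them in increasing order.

|G| = 9 = 3². By Lagrange's theorem the order of any subgroup divides 9; the divisors of 9 are 1, 3, 9.

Answer: 1, 3, 9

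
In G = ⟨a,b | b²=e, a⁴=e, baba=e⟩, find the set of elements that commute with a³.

⟨a³⟩ ⊆ C_G(a³) since powers of a³ commute with a³; so |C_G(a³)| ≥ |⟨a³⟩| = 4.
By orbit–stabilizer, |C_G(a³)| = |G| / |conj. class of a³| = 8 / 2 = 4.
The 4 elements commuting with a³ are {e, a, a², a³}.

Answer: {e, a, a², a³}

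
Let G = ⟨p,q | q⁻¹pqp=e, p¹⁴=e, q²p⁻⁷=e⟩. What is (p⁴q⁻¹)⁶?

Compute successive powers of (p⁴q⁻¹), reducing at each step:
  (p⁴q⁻¹)²: (p⁴q⁻¹) · p⁴ = q⁻¹;   (q⁻¹) · q⁻¹ = p⁷
  (p⁴q⁻¹)³: (p⁷) · p⁴ = p¹¹;   (p¹¹) · q⁻¹ = p⁴q
  (p⁴q⁻¹)⁴: (p⁴q) · p⁴ = q;   q · q⁻¹ = e
  (p⁴q⁻¹)⁵: e · p⁴ = p⁴;   (p⁴) · q⁻¹ = p⁴q⁻¹
  (p⁴q⁻¹)⁶: (p⁴q⁻¹) · p⁴ = q⁻¹;   (q⁻¹) · q⁻¹ = p⁷

Answer: p⁷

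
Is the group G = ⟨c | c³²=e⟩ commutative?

G has a single generator, so G is cyclic and hence abelian.

Answer: Yes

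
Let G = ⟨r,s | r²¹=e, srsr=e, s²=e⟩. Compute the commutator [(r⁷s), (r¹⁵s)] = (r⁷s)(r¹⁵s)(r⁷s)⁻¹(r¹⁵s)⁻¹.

[(r⁷s), (r¹⁵s)] = (r⁷s)·(r¹⁵s)·(r⁷s)⁻¹·(r¹⁵s)⁻¹.
  (r⁷s) · (r¹⁵s) = r¹³
  (r¹³) · (r⁷s) = r²⁰s
  (r²⁰s) · (r¹⁵s) = r⁵

Answer: r⁵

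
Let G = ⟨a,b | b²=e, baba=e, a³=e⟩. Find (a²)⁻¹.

The order of (a²) is 3 (smallest k with (a²)ᵏ = e), so (a²)⁻¹ = (a²)² = a.
Check: (a²) · a → (a²) · a = e, giving e as required.

Answer: a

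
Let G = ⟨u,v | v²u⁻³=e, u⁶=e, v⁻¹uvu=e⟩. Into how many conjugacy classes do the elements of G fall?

The conjugacy classes (representative and size) are:
  [e] (size 1), [u] (size 2), [u²] (size 2), [u³] (size 1), [uv⁻¹] (size 3), [u²v⁻¹] (size 3).
Class equation: 1 + 2 + 2 + 1 + 3 + 3 = 12 = |G|. So G has 6 conjugacy classes.

Answer: 6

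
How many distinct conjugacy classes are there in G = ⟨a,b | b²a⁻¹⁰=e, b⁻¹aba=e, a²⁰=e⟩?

The conjugacy classes (representative and size) are:
  [e] (size 1), [a] (size 2), [a²] (size 2), [a³] (size 2), [a⁴] (size 2), [a⁵] (size 2), [a¹⁴] (size 2), [a⁷] (size 2), [a⁸] (size 2), [a¹¹] (size 2), [a¹⁰] (size 1), [a²b⁻¹] (size 10), [a⁹b] (size 10).
Class equation: 1 + 2 + 2 + 2 + 2 + 2 + 2 + 2 + 2 + 2 + 1 + 10 + 10 = 40 = |G|. So G has 13 conjugacy classes.

Answer: 13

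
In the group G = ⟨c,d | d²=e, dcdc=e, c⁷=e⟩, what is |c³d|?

Compute successive powers until reaching e:
  (c³d)¹ = c³d, (c³d)² = e.
The smallest positive k with (c³d)ᵏ = e is 2.

Answer: 2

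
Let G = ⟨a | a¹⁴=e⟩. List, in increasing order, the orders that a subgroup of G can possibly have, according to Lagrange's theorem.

|G| = 14 = 2 · 7. By Lagrange's theorem the order of any subgroup divides 14; the divisors of 14 are 1, 2, 7, 14.

Answer: 1, 2, 7, 14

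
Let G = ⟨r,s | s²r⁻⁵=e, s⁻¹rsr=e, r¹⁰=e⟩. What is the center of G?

An element z ∈ Z(G) iff z commutes with every generator.
For example r⁵ is central: (r⁵)·r = r⁶ = r·(r⁵); (r⁵)·s = s⁻¹ = s·(r⁵).
Whereas r ∉ Z(G) since r·s = rs ≠ r⁴s⁻¹ = s·r.
Checking each of the 20 elements this way gives Z(G) = {e, r⁵}, of order 2.

Answer: {e, r⁵}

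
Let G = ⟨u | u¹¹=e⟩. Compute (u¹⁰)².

Compute successive powers of (u¹⁰), reducing at each step:
  (u¹⁰)²: (u¹⁰) · u¹⁰ = u⁹

Answer: u⁹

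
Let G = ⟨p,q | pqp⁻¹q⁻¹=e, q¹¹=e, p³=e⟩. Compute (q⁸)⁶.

Compute successive powers of (q⁸), reducing at each step:
  (q⁸)²: (q⁸) · q⁸ = q⁵
  (q⁸)³: (q⁵) · q⁸ = q²
  (q⁸)⁴: (q²) · q⁸ = q¹⁰
  (q⁸)⁵: (q¹⁰) · q⁸ = q⁷
  (q⁸)⁶: (q⁷) · q⁸ = q⁴

Answer: q⁴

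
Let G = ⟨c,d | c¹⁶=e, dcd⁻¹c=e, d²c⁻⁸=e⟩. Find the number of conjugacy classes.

The conjugacy classes (representative and size) are:
  [e] (size 1), [c] (size 2), [c¹⁴] (size 2), [c¹³] (size 2), [c¹²] (size 2), [c⁵] (size 2), [c¹⁰] (size 2), [c⁷] (size 2), [c⁸] (size 1), [d⁻¹] (size 8), [c⁷d⁻¹] (size 8).
Class equation: 1 + 2 + 2 + 2 + 2 + 2 + 2 + 2 + 1 + 8 + 8 = 32 = |G|. So G has 11 conjugacy classes.

Answer: 11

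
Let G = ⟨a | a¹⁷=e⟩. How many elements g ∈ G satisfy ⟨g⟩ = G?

G is cyclic of order 17. An element generates G iff its order is 17, and a cyclic group of order 17 has exactly φ(17) = 16 such elements.

Answer: 16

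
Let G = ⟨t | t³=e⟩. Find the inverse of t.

The order of t is 3 (smallest k with tᵏ = e), so t⁻¹ = t² = t².
Check: t · (t²) → t · t² = e, giving e as required.

Answer: t²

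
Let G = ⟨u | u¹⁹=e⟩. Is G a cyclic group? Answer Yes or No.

|G| = 19. The element u has order 19 (its powers give 19 distinct elements), so ⟨u⟩ = G and G is cyclic.

Answer: Yes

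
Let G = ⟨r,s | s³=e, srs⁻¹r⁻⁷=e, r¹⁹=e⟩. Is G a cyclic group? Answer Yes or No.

Every cyclic group is abelian. But r·s = rs while s·r = r⁷s, so r·s ≠ s·r and G is not abelian. Hence G is not cyclic.

Answer: No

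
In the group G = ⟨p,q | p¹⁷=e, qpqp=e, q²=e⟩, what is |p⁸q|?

Compute successive powers until reaching e:
  (p⁸q)¹ = p⁸q, (p⁸q)² = e.
The smallest positive k with (p⁸q)ᵏ = e is 2.

Answer: 2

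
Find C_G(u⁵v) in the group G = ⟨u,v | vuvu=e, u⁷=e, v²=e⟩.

⟨u⁵v⟩ ⊆ C_G(u⁵v) since powers of u⁵v commute with u⁵v; so |C_G(u⁵v)| ≥ |⟨u⁵v⟩| = 2.
By orbit–stabilizer, |C_G(u⁵v)| = |G| / |conj. class of u⁵v| = 14 / 7 = 2.
The 2 elements commuting with u⁵v are {e, u⁵v}.

Answer: {e, u⁵v}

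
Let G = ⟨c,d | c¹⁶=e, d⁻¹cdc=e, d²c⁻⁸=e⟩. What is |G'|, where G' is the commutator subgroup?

G' = [G, G] is generated by all commutators. The generator-pair commutators are: [c, d] = c².
The subgroup they normally generate is {e, c², c⁴, c⁶, c⁸, c¹⁰, c¹², c¹⁴}, of order 8.
Check: |G/G'| = 32/8 = 4 is the order of the abelianisation.

Answer: 8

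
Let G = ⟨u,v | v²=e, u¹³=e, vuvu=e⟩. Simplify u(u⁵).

Compute u · (u⁵) by multiplying left to right and reducing via the relations at each step:
  u · u⁵ = u⁶

Answer: u⁶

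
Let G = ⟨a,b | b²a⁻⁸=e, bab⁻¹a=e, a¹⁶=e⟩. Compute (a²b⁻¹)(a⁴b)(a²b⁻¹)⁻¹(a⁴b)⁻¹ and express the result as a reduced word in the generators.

[(a²b⁻¹), (a⁴b)] = (a²b⁻¹)·(a⁴b)·(a²b⁻¹)⁻¹·(a⁴b)⁻¹.
  (a²b⁻¹) · (a⁴b) = a¹⁴
  (a¹⁴) · (a²b) = b
  b · (a⁴b⁻¹) = a¹²

Answer: a¹²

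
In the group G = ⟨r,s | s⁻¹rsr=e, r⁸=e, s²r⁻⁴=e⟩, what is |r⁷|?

Compute successive powers until reaching e:
  (r⁷)¹ = r⁷, (r⁷)² = r⁶, (r⁷)³ = r⁵, (r⁷)⁴ = r⁴, (r⁷)⁵ = r³, (r⁷)⁶ = r², (r⁷)⁷ = r, (r⁷)⁸ = e.
The smallest positive k with (r⁷)ᵏ = e is 8.

Answer: 8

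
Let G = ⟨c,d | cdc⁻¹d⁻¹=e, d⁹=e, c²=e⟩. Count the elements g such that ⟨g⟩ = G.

G is cyclic of order 18. An element generates G iff its order is 18, and a cyclic group of order 18 has exactly φ(18) = 6 such elements.

Answer: 6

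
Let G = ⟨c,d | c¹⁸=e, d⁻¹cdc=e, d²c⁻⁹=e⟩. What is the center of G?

An element z ∈ Z(G) iff z commutes with every generator.
For example c⁹ is central: (c⁹)·c = c¹⁰ = c·(c⁹); (c⁹)·d = d⁻¹ = d·(c⁹).
Whereas c ∉ Z(G) since c·d = cd ≠ c⁸d⁻¹ = d·c.
Checking each of the 36 elements this way gives Z(G) = {e, c⁹}, of order 2.

Answer: {e, c⁹}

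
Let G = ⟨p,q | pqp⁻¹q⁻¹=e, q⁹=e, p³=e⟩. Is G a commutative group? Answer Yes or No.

Each pair of generators commutes: p·q = pq = q·p. Since the generators pairwise commute, every element of G commutes with every other, so G is abelian.

Answer: Yes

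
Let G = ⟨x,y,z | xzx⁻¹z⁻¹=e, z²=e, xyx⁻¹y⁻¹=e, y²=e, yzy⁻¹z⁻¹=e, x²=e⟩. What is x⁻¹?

The order of x is 2 (smallest k with xᵏ = e), so x⁻¹ = x¹ = x.
Check: x · x → x · x = e, giving e as required.

Answer: x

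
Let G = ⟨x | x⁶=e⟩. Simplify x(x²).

Compute x · (x²) by multiplying left to right and reducing via the relations at each step:
  x · x² = x³

Answer: x³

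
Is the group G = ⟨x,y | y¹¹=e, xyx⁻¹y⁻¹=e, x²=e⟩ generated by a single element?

|G| = 22. The element xy has order 22 (its powers give 22 distinct elements), so ⟨xy⟩ = G and G is cyclic.

Answer: Yes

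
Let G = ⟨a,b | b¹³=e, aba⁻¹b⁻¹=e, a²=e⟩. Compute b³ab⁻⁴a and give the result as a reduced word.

Multiply left to right, reducing at each step:
  (b³) · a = ab³
  (ab³) · b⁻⁴ = ab¹²
  (ab¹²) · a = b¹²

Answer: b¹²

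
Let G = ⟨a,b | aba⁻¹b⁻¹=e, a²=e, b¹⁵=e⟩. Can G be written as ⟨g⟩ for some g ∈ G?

|G| = 30. The element ab has order 30 (its powers give 30 distinct elements), so ⟨ab⟩ = G and G is cyclic.

Answer: Yes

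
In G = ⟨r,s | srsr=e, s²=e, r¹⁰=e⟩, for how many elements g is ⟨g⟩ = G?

⟨g⟩ = G would require ord(g) = |G| = 20, but the maximum element order in G is 10 < 20. So G is not cyclic and no single element generates it: the count is 0.

Answer: 0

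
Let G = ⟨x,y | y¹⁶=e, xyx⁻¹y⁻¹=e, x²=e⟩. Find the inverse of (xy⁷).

The order of (xy⁷) is 16 (smallest k with (xy⁷)ᵏ = e), so (xy⁷)⁻¹ = (xy⁷)¹⁵ = xy⁹.
Check: (xy⁷) · (xy⁹) → (xy⁷) · x = y⁷;   (y⁷) · y⁹ = e, giving e as required.

Answer: xy⁹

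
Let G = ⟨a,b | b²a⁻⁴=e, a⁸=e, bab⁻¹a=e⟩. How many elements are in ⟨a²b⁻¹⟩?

|⟨a²b⁻¹⟩| equals the order of a²b⁻¹. Compute successive powers until reaching e:
  (a²b⁻¹)¹ = a²b⁻¹, (a²b⁻¹)² = a⁴, (a²b⁻¹)³ = a²b, (a²b⁻¹)⁴ = e.
The smallest positive k with (a²b⁻¹)ᵏ = e is 4, so |⟨a²b⁻¹⟩| = 4.

Answer: 4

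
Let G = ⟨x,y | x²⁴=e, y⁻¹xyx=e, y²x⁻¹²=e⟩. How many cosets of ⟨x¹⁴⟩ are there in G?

First find ord(x¹⁴) by computing successive powers:
  (x¹⁴)¹ = x¹⁴, (x¹⁴)² = x⁴, (x¹⁴)³ = x¹⁸, (x¹⁴)⁴ = x⁸, (x¹⁴)⁵ = x²², (x¹⁴)⁶ = x¹², (x¹⁴)⁷ = x², (x¹⁴)⁸ = x¹⁶, (x¹⁴)⁹ = x⁶, (x¹⁴)¹⁰ = x²⁰, (x¹⁴)¹¹ = x¹⁰, (x¹⁴)¹² = e.
So |⟨x¹⁴⟩| = ord(x¹⁴) = 12. With |G| = 48, by Lagrange [G : ⟨x¹⁴⟩] = 48/12 = 4.

Answer: 4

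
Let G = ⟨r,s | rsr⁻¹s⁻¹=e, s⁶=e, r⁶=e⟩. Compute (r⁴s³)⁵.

Compute successive powers of (r⁴s³), reducing at each step:
  (r⁴s³)²: (r⁴s³) · r⁴ = r²s³;   (r²s³) · s³ = r²
  (r⁴s³)³: (r²) · r⁴ = e;   e · s³ = s³
  (r⁴s³)⁴: (s³) · r⁴ = r⁴s³;   (r⁴s³) · s³ = r⁴
  (r⁴s³)⁵: (r⁴) · r⁴ = r²;   (r²) · s³ = r²s³

Answer: r²s³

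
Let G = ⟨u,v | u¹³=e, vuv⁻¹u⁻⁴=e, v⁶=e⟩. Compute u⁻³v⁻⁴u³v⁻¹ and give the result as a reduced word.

Multiply left to right, reducing at each step:
  (u¹⁰) · v⁻⁴ = u¹⁰v²
  (u¹⁰v²) · u³ = u⁶v²
  (u⁶v²) · v⁻¹ = u⁶v

Answer: u⁶v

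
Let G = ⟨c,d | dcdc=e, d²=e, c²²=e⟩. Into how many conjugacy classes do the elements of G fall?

The conjugacy classes (representative and size) are:
  [e] (size 1), [c] (size 2), [c²] (size 2), [c¹⁹] (size 2), [c⁴] (size 2), [c⁵] (size 2), [c⁶] (size 2), [c⁷] (size 2), [c⁸] (size 2), [c¹³] (size 2), [c¹⁰] (size 2), [c¹¹] (size 1), [c⁶d] (size 11), [cd] (size 11).
Class equation: 1 + 2 + 2 + 2 + 2 + 2 + 2 + 2 + 2 + 2 + 2 + 1 + 11 + 11 = 44 = |G|. So G has 14 conjugacy classes.

Answer: 14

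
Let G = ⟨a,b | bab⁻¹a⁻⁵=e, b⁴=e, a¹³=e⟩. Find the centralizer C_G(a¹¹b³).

⟨a¹¹b³⟩ ⊆ C_G(a¹¹b³) since powers of a¹¹b³ commute with a¹¹b³; so |C_G(a¹¹b³)| ≥ |⟨a¹¹b³⟩| = 4.
By orbit–stabilizer, |C_G(a¹¹b³)| = |G| / |conj. class of a¹¹b³| = 52 / 13 = 4.
The 4 elements commuting with a¹¹b³ are {e, a¹⁰b, a⁸b², a¹¹b³}.

Answer: {e, a¹⁰b, a⁸b², a¹¹b³}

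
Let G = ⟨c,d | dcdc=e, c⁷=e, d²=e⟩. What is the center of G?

An element z ∈ Z(G) iff z commutes with every generator.
For example e is central: e·c = c = c·e; e·d = d = d·e.
Whereas c ∉ Z(G) since c·d = cd ≠ c⁶d = d·c.
Checking each of the 14 elements this way gives Z(G) = {e}, of order 1.

Answer: {e}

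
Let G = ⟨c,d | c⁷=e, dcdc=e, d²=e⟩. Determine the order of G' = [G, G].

G' = [G, G] is generated by all commutators. The generator-pair commutators are: [c, d] = c².
The subgroup they normally generate is {e, c, c², c³, c⁴, c⁵, c⁶}, of order 7.
Check: |G/G'| = 14/7 = 2 is the order of the abelianisation.

Answer: 7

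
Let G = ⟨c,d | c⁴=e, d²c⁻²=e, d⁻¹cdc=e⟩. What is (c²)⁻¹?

The order of (c²) is 2 (smallest k with (c²)ᵏ = e), so (c²)⁻¹ = (c²)¹ = c².
Check: (c²) · (c²) → (c²) · c² = e, giving e as required.

Answer: c²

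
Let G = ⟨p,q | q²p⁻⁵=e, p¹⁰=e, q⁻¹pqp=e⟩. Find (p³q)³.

Compute successive powers of (p³q), reducing at each step:
  (p³q)²: (p³q) · p³ = q;   q · q = p⁵
  (p³q)³: (p⁵) · p³ = p⁸;   (p⁸) · q = p³q⁻¹

Answer: p³q⁻¹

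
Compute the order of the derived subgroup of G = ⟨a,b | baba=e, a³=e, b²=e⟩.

G' = [G, G] is generated by all commutators. The generator-pair commutators are: [a, b] = a².
The subgroup they normally generate is {e, a, a²}, of order 3.
Check: |G/G'| = 6/3 = 2 is the order of the abelianisation.

Answer: 3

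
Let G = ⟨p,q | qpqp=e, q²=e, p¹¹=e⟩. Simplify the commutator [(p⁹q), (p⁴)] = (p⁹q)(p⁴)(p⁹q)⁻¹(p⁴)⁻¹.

[(p⁹q), (p⁴)] = (p⁹q)·(p⁴)·(p⁹q)⁻¹·(p⁴)⁻¹.
  (p⁹q) · (p⁴) = p⁵q
  (p⁵q) · (p⁹q) = p⁷
  (p⁷) · (p⁷) = p³

Answer: p³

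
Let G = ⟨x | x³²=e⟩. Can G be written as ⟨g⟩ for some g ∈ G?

|G| = 32. The element x has order 32 (its powers give 32 distinct elements), so ⟨x⟩ = G and G is cyclic.

Answer: Yes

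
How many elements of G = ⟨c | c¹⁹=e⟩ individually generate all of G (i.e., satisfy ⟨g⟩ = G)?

G is cyclic of order 19. An element generates G iff its order is 19, and a cyclic group of order 19 has exactly φ(19) = 18 such elements.

Answer: 18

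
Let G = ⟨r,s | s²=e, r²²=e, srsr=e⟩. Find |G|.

Enumerate words in the generators, reducing via the relations: the distinct elements are
  {e, r, s, rs, r², r³, r⁴, r⁵, r⁶, r⁷, r⁸, r⁹, r²s, r²¹, r²⁰, r³s, r¹², r¹³, r¹¹, r¹⁰, r¹⁴, r¹⁵, r¹⁶, r¹⁷, r¹⁸, r¹⁹, r⁴s, r⁵s, r⁶s, r⁷s, r⁸s, r⁹s, r²¹s, r²⁰s, r¹²s, r¹³s, r¹¹s, r¹⁰s, r¹⁴s, r¹⁵s, r¹⁶s, r¹⁷s, r¹⁸s, r¹⁹s}.
No further products give new elements, so |G| = 44.

Answer: 44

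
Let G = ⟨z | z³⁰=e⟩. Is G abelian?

G has a single generator, so G is cyclic and hence abelian.

Answer: Yes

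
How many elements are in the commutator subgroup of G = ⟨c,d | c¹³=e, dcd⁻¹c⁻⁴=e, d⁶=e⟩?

G' = [G, G] is generated by all commutators. The generator-pair commutators are: [c, d] = c¹⁰.
The subgroup they normally generate is {e, c, c², c³, c⁴, c⁵, c⁶, c⁷, c⁸, c⁹, c¹⁰, c¹¹, c¹²}, of order 13.
Check: |G/G'| = 78/13 = 6 is the order of the abelianisation.

Answer: 13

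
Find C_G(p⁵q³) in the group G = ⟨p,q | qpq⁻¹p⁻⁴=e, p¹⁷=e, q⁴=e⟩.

⟨p⁵q³⟩ ⊆ C_G(p⁵q³) since powers of p⁵q³ commute with p⁵q³; so |C_G(p⁵q³)| ≥ |⟨p⁵q³⟩| = 4.
By orbit–stabilizer, |C_G(p⁵q³)| = |G| / |conj. class of p⁵q³| = 68 / 17 = 4.
The 4 elements commuting with p⁵q³ are {e, p²q², p⁵q³, p¹⁴q}.

Answer: {e, p²q², p⁵q³, p¹⁴q}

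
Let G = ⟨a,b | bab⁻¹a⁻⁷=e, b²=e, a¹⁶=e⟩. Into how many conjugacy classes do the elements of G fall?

The conjugacy classes (representative and size) are:
  [e] (size 1), [a] (size 2), [a¹⁴] (size 2), [a³] (size 2), [a⁴] (size 2), [a¹⁰] (size 2), [a⁸] (size 1), [a⁹] (size 2), [a¹¹] (size 2), [a¹⁰b] (size 8), [ab] (size 8).
Class equation: 1 + 2 + 2 + 2 + 2 + 2 + 1 + 2 + 2 + 8 + 8 = 32 = |G|. So G has 11 conjugacy classes.

Answer: 11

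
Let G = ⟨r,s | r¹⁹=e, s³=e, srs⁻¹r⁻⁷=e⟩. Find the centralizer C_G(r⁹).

⟨r⁹⟩ ⊆ C_G(r⁹) since powers of r⁹ commute with r⁹; so |C_G(r⁹)| ≥ |⟨r⁹⟩| = 19.
By orbit–stabilizer, |C_G(r⁹)| = |G| / |conj. class of r⁹| = 57 / 3 = 19.
The 19 elements commuting with r⁹ are {e, r, r², r³, r⁴, r⁵, r⁶, r⁷, r⁸, r⁹, r¹⁰, r¹¹, r¹², r¹³, r¹⁴, r¹⁵, r¹⁶, r¹⁷, r¹⁸}.

Answer: {e, r, r², r³, r⁴, r⁵, r⁶, r⁷, r⁸, r⁹, r¹⁰, r¹¹, r¹², r¹³, r¹⁴, r¹⁵, r¹⁶, r¹⁷, r¹⁸}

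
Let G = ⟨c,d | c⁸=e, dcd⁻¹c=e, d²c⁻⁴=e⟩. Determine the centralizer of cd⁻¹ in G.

⟨cd⁻¹⟩ ⊆ C_G(cd⁻¹) since powers of cd⁻¹ commute with cd⁻¹; so |C_G(cd⁻¹)| ≥ |⟨cd⁻¹⟩| = 4.
By orbit–stabilizer, |C_G(cd⁻¹)| = |G| / |conj. class of cd⁻¹| = 16 / 4 = 4.
The 4 elements commuting with cd⁻¹ are {e, c⁴, cd, cd⁻¹}.

Answer: {e, c⁴, cd, cd⁻¹}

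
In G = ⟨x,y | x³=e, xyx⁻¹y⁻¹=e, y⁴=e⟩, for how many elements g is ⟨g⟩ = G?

G is cyclic of order 12. An element generates G iff its order is 12, and a cyclic group of order 12 has exactly φ(12) = 4 such elements.

Answer: 4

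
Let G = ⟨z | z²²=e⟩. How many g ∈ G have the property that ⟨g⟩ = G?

G is cyclic of order 22. An element generates G iff its order is 22, and a cyclic group of order 22 has exactly φ(22) = 10 such elements.

Answer: 10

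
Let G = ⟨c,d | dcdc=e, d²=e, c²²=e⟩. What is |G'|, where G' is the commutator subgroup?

G' = [G, G] is generated by all commutators. The generator-pair commutators are: [c, d] = c².
The subgroup they normally generate is {e, c², c⁴, c⁶, c⁸, c¹⁰, c¹², c¹⁴, c¹⁶, c¹⁸, c²⁰}, of order 11.
Check: |G/G'| = 44/11 = 4 is the order of the abelianisation.

Answer: 11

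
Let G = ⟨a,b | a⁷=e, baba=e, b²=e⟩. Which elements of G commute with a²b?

⟨a²b⟩ ⊆ C_G(a²b) since powers of a²b commute with a²b; so |C_G(a²b)| ≥ |⟨a²b⟩| = 2.
By orbit–stabilizer, |C_G(a²b)| = |G| / |conj. class of a²b| = 14 / 7 = 2.
The 2 elements commuting with a²b are {e, a²b}.

Answer: {e, a²b}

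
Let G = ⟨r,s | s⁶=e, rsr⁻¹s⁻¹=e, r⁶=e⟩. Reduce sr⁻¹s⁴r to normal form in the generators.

Multiply left to right, reducing at each step:
  s · r⁻¹ = r⁵s
  (r⁵s) · s⁴ = r⁵s⁵
  (r⁵s⁵) · r = s⁵

Answer: s⁵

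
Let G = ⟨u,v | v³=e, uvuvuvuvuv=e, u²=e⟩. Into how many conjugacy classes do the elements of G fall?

The conjugacy classes (representative and size) are:
  [e] (size 1), [uvuv²uvuv²u] (size 15), [vuvuv²u] (size 20), [uv²uv²u] (size 12), [v²uvuv²] (size 12).
Class equation: 1 + 15 + 20 + 12 + 12 = 60 = |G|. So G has 5 conjugacy classes.

Answer: 5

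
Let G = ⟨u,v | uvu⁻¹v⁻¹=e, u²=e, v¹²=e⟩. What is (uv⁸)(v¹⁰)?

Compute (uv⁸) · (v¹⁰) by multiplying left to right and reducing via the relations at each step:
  (uv⁸) · v¹⁰ = uv⁶

Answer: uv⁶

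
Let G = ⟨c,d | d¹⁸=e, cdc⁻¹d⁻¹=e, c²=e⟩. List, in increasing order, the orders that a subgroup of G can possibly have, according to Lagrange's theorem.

|G| = 36 = 2² · 3². By Lagrange's theorem the order of any subgroup divides 36; the divisors of 36 are 1, 2, 3, 4, 6, 9, 12, 18, 36.

Answer: 1, 2, 3, 4, 6, 9, 12, 18, 36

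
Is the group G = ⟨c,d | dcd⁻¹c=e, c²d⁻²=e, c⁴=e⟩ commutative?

c·d = cd but d·c = cd⁻¹, so c·d ≠ d·c and G is not abelian.

Answer: No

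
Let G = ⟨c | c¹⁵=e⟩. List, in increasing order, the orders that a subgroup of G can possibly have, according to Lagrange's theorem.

|G| = 15 = 3 · 5. By Lagrange's theorem the order of any subgroup divides 15; the divisors of 15 are 1, 3, 5, 15.

Answer: 1, 3, 5, 15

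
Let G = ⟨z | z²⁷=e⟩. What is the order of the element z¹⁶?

Compute successive powers until reaching e:
  (z¹⁶)¹ = z¹⁶, (z¹⁶)² = z⁵, (z¹⁶)³ = z²¹, (z¹⁶)⁴ = z¹⁰, (z¹⁶)⁵ = z²⁶, (z¹⁶)⁶ = z¹⁵, (z¹⁶)⁷ = z⁴, (z¹⁶)⁸ = z²⁰, (z¹⁶)⁹ = z⁹, (z¹⁶)¹⁰ = z²⁵, (z¹⁶)¹¹ = z¹⁴, (z¹⁶)¹² = z³, (z¹⁶)¹³ = z¹⁹, (z¹⁶)¹⁴ = z⁸, (z¹⁶)¹⁵ = z²⁴, (z¹⁶)¹⁶ = z¹³, (z¹⁶)¹⁷ = z², (z¹⁶)¹⁸ = z¹⁸, (z¹⁶)¹⁹ = z⁷, (z¹⁶)²⁰ = z²³, (z¹⁶)²¹ = z¹², (z¹⁶)²² = z, (z¹⁶)²³ = z¹⁷, (z¹⁶)²⁴ = z⁶, (z¹⁶)²⁵ = z²², (z¹⁶)²⁶ = z¹¹, (z¹⁶)²⁷ = e.
The smallest positive k with (z¹⁶)ᵏ = e is 27.

Answer: 27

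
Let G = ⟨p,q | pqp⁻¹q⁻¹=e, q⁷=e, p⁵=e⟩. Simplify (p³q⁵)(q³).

Compute (p³q⁵) · (q³) by multiplying left to right and reducing via the relations at each step:
  (p³q⁵) · q³ = p³q

Answer: p³q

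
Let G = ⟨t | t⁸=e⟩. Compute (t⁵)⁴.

Compute successive powers of (t⁵), reducing at each step:
  (t⁵)²: (t⁵) · t⁵ = t²
  (t⁵)³: (t²) · t⁵ = t⁷
  (t⁵)⁴: (t⁷) · t⁵ = t⁴

Answer: t⁴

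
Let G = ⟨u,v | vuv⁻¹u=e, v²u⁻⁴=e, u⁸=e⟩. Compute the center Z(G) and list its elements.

An element z ∈ Z(G) iff z commutes with every generator.
For example u⁴ is central: (u⁴)·u = u⁵ = u·(u⁴); (u⁴)·v = v⁻¹ = v·(u⁴).
Whereas u ∉ Z(G) since u·v = uv ≠ u³v⁻¹ = v·u.
Checking each of the 16 elements this way gives Z(G) = {e, u⁴}, of order 2.

Answer: {e, u⁴}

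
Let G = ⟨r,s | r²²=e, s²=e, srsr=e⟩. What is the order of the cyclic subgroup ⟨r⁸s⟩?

|⟨r⁸s⟩| equals the order of r⁸s. Compute successive powers until reaching e:
  (r⁸s)¹ = r⁸s, (r⁸s)² = e.
The smallest positive k with (r⁸s)ᵏ = e is 2, so |⟨r⁸s⟩| = 2.

Answer: 2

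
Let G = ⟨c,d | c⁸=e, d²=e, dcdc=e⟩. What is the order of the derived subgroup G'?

G' = [G, G] is generated by all commutators. The generator-pair commutators are: [c, d] = c².
The subgroup they normally generate is {e, c², c⁴, c⁶}, of order 4.
Check: |G/G'| = 16/4 = 4 is the order of the abelianisation.

Answer: 4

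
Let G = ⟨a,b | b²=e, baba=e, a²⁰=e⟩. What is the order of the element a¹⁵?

Compute successive powers until reaching e:
  (a¹⁵)¹ = a¹⁵, (a¹⁵)² = a¹⁰, (a¹⁵)³ = a⁵, (a¹⁵)⁴ = e.
The smallest positive k with (a¹⁵)ᵏ = e is 4.

Answer: 4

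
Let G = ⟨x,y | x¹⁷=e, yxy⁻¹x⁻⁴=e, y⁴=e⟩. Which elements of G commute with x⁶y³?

⟨x⁶y³⟩ ⊆ C_G(x⁶y³) since powers of x⁶y³ commute with x⁶y³; so |C_G(x⁶y³)| ≥ |⟨x⁶y³⟩| = 4.
By orbit–stabilizer, |C_G(x⁶y³)| = |G| / |conj. class of x⁶y³| = 68 / 17 = 4.
The 4 elements commuting with x⁶y³ are {e, x⁶y³, x¹⁰y, x¹⁶y²}.

Answer: {e, x⁶y³, x¹⁰y, x¹⁶y²}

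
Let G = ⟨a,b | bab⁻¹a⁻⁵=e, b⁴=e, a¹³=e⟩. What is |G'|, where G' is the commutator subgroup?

G' = [G, G] is generated by all commutators. The generator-pair commutators are: [a, b] = a⁹.
The subgroup they normally generate is {e, a, a², a³, a⁴, a⁵, a⁶, a⁷, a⁸, a⁹, a¹⁰, a¹¹, a¹²}, of order 13.
Check: |G/G'| = 52/13 = 4 is the order of the abelianisation.

Answer: 13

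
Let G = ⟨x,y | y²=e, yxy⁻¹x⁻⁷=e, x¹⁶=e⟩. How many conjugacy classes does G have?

The conjugacy classes (representative and size) are:
  [e] (size 1), [x] (size 2), [x¹⁴] (size 2), [x³] (size 2), [x⁴] (size 2), [x¹⁰] (size 2), [x⁸] (size 1), [x⁹] (size 2), [x¹¹] (size 2), [x¹⁰y] (size 8), [xy] (size 8).
Class equation: 1 + 2 + 2 + 2 + 2 + 2 + 1 + 2 + 2 + 8 + 8 = 32 = |G|. So G has 11 conjugacy classes.

Answer: 11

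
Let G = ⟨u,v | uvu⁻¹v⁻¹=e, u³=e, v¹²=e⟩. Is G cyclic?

|G| = 36, but the maximum element order in G is 12 < 36. No single element generates all of G, so G is not cyclic.

Answer: No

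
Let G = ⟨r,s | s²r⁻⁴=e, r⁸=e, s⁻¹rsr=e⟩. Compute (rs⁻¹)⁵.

Compute successive powers of (rs⁻¹), reducing at each step:
  (rs⁻¹)²: (rs⁻¹) · r = s⁻¹;   (s⁻¹) · s⁻¹ = r⁴
  (rs⁻¹)³: (r⁴) · r = r⁵;   (r⁵) · s⁻¹ = rs
  (rs⁻¹)⁴: (rs) · r = s;   s · s⁻¹ = e
  (rs⁻¹)⁵: e · r = r;   r · s⁻¹ = rs⁻¹

Answer: rs⁻¹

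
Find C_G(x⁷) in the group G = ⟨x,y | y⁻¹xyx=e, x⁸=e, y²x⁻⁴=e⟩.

⟨x⁷⟩ ⊆ C_G(x⁷) since powers of x⁷ commute with x⁷; so |C_G(x⁷)| ≥ |⟨x⁷⟩| = 8.
By orbit–stabilizer, |C_G(x⁷)| = |G| / |conj. class of x⁷| = 16 / 2 = 8.
The 8 elements commuting with x⁷ are {e, x, x², x³, x⁴, x⁵, x⁶, x⁷}.

Answer: {e, x, x², x³, x⁴, x⁵, x⁶, x⁷}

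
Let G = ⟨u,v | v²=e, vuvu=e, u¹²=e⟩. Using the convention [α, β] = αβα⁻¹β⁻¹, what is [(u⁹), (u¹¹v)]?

[(u⁹), (u¹¹v)] = (u⁹)·(u¹¹v)·(u⁹)⁻¹·(u¹¹v)⁻¹.
  (u⁹) · (u¹¹v) = u⁸v
  (u⁸v) · (u³) = u⁵v
  (u⁵v) · (u¹¹v) = u⁶

Answer: u⁶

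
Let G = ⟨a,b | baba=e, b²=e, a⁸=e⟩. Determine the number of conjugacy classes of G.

The conjugacy classes (representative and size) are:
  [e] (size 1), [a] (size 2), [a⁶] (size 2), [a³] (size 2), [a⁴] (size 1), [b] (size 4), [a⁵b] (size 4).
Class equation: 1 + 2 + 2 + 2 + 1 + 4 + 4 = 16 = |G|. So G has 7 conjugacy classes.

Answer: 7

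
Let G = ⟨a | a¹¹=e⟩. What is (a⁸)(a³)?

Compute (a⁸) · (a³) by multiplying left to right and reducing via the relations at each step:
  (a⁸) · a³ = e

Answer: e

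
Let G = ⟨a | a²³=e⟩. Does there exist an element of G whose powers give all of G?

|G| = 23. The element a has order 23 (its powers give 23 distinct elements), so ⟨a⟩ = G and G is cyclic.

Answer: Yes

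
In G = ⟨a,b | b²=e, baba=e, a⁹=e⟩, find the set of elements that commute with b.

⟨b⟩ ⊆ C_G(b) since powers of b commute with b; so |C_G(b)| ≥ |⟨b⟩| = 2.
By orbit–stabilizer, |C_G(b)| = |G| / |conj. class of b| = 18 / 9 = 2.
The 2 elements commuting with b are {e, b}.

Answer: {e, b}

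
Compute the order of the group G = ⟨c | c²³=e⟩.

G is generated by a single element, so G is cyclic. The relator gives c²³ = e and no smaller power is forced to be e, so the 23 powers {c, e, c², c³, c⁴, c⁵, c⁶, c⁷, c⁸, c⁹, c²², c²¹, c²⁰, c¹², c¹³, c¹¹, c¹⁰, c¹⁴, c¹⁵, c¹⁶, c¹⁷, c¹⁸, c¹⁹} are distinct. Hence |G| = 23.

Answer: 23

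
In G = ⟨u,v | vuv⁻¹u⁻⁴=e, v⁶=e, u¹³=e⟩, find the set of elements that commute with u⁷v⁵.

⟨u⁷v⁵⟩ ⊆ C_G(u⁷v⁵) since powers of u⁷v⁵ commute with u⁷v⁵; so |C_G(u⁷v⁵)| ≥ |⟨u⁷v⁵⟩| = 6.
By orbit–stabilizer, |C_G(u⁷v⁵)| = |G| / |conj. class of u⁷v⁵| = 78 / 13 = 6.
The 6 elements commuting with u⁷v⁵ are {e, u³v², u⁷v⁵, u¹¹v, u¹⁰v³, u¹²v⁴}.

Answer: {e, u³v², u⁷v⁵, u¹¹v, u¹⁰v³, u¹²v⁴}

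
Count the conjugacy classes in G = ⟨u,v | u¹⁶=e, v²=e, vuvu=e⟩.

The conjugacy classes (representative and size) are:
  [e] (size 1), [u¹⁵] (size 2), [u²] (size 2), [u³] (size 2), [u¹²] (size 2), [u⁵] (size 2), [u⁶] (size 2), [u⁷] (size 2), [u⁸] (size 1), [u²v] (size 8), [u¹⁵v] (size 8).
Class equation: 1 + 2 + 2 + 2 + 2 + 2 + 2 + 2 + 1 + 8 + 8 = 32 = |G|. So G has 11 conjugacy classes.

Answer: 11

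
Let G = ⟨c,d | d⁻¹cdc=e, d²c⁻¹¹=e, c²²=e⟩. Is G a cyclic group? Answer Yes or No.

Every cyclic group is abelian. But c·d = cd while d·c = c¹⁰d⁻¹, so c·d ≠ d·c and G is not abelian. Hence G is not cyclic.

Answer: No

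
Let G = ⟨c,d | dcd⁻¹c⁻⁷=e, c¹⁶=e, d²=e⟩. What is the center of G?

An element z ∈ Z(G) iff z commutes with every generator.
For example c⁸ is central: (c⁸)·c = c⁹ = c·(c⁸); (c⁸)·d = c⁸d = d·(c⁸).
Whereas c ∉ Z(G) since c·d = cd ≠ c⁷d = d·c.
Checking each of the 32 elements this way gives Z(G) = {e, c⁸}, of order 2.

Answer: {e, c⁸}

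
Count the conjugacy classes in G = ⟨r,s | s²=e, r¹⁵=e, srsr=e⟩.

The conjugacy classes (representative and size) are:
  [e] (size 1), [r¹⁴] (size 2), [r²] (size 2), [r³] (size 2), [r⁴] (size 2), [r¹⁰] (size 2), [r⁹] (size 2), [r⁷] (size 2), [r¹³s] (size 15).
Class equation: 1 + 2 + 2 + 2 + 2 + 2 + 2 + 2 + 15 = 30 = |G|. So G has 9 conjugacy classes.

Answer: 9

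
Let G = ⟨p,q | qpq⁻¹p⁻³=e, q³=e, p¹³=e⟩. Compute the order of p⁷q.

Compute successive powers until reaching e:
  (p⁷q)¹ = p⁷q, (p⁷q)² = p²q², (p⁷q)³ = e.
The smallest positive k with (p⁷q)ᵏ = e is 3.

Answer: 3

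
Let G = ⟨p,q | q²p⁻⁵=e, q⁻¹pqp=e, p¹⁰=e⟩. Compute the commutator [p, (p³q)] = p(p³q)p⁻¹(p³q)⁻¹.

[p, (p³q)] = p·(p³q)·p⁻¹·(p³q)⁻¹.
  p · (p³q) = p⁴q
  (p⁴q) · (p⁹) = q⁻¹
  (q⁻¹) · (p³q⁻¹) = p²

Answer: p²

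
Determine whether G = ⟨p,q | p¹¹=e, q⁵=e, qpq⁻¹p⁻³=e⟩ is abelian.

p·q = pq but q·p = p³q, so p·q ≠ q·p and G is not abelian.

Answer: No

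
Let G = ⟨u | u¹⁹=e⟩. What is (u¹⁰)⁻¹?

The order of (u¹⁰) is 19 (smallest k with (u¹⁰)ᵏ = e), so (u¹⁰)⁻¹ = (u¹⁰)¹⁸ = u⁹.
Check: (u¹⁰) · (u⁹) → (u¹⁰) · u⁹ = e, giving e as required.

Answer: u⁹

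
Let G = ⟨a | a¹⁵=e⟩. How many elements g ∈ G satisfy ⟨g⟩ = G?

G is cyclic of order 15. An element generates G iff its order is 15, and a cyclic group of order 15 has exactly φ(15) = 8 such elements.

Answer: 8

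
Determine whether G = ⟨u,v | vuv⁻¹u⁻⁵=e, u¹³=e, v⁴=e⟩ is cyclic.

Every cyclic group is abelian. But u·v = uv while v·u = u⁵v, so u·v ≠ v·u and G is not abelian. Hence G is not cyclic.

Answer: No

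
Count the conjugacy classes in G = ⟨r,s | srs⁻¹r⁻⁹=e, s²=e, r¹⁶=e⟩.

The conjugacy classes (representative and size) are:
  [e] (size 1), [r⁹] (size 2), [r²] (size 1), [r³] (size 2), [r⁴] (size 1), [r¹³] (size 2), [r⁶] (size 1), [r¹⁵] (size 2), [r⁸] (size 1), [r¹⁰] (size 1), [r¹²] (size 1), [r¹⁴] (size 1), [s] (size 2), [rs] (size 2), [r²s] (size 2), [r¹¹s] (size 2), [r⁴s] (size 2), [r¹³s] (size 2), [r¹⁴s] (size 2), [r¹⁵s] (size 2).
Class equation: 1 + 2 + 1 + 2 + 1 + 2 + 1 + 2 + 1 + 1 + 1 + 1 + 2 + 2 + 2 + 2 + 2 + 2 + 2 + 2 = 32 = |G|. So G has 20 conjugacy classes.

Answer: 20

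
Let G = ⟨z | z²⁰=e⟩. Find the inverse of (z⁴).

The order of (z⁴) is 5 (smallest k with (z⁴)ᵏ = e), so (z⁴)⁻¹ = (z⁴)⁴ = z¹⁶.
Check: (z⁴) · (z¹⁶) → (z⁴) · z¹⁶ = e, giving e as required.

Answer: z¹⁶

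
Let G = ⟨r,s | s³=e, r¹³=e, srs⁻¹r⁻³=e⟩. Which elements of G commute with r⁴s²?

⟨r⁴s²⟩ ⊆ C_G(r⁴s²) since powers of r⁴s² commute with r⁴s²; so |C_G(r⁴s²)| ≥ |⟨r⁴s²⟩| = 3.
By orbit–stabilizer, |C_G(r⁴s²)| = |G| / |conj. class of r⁴s²| = 39 / 13 = 3.
The 3 elements commuting with r⁴s² are {e, rs, r⁴s²}.

Answer: {e, rs, r⁴s²}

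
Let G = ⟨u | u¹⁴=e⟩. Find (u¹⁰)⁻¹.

The order of (u¹⁰) is 7 (smallest k with (u¹⁰)ᵏ = e), so (u¹⁰)⁻¹ = (u¹⁰)⁶ = u⁴.
Check: (u¹⁰) · (u⁴) → (u¹⁰) · u⁴ = e, giving e as required.

Answer: u⁴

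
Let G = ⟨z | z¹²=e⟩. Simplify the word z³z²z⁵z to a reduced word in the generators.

Multiply left to right, reducing at each step:
  (z³) · z² = z⁵
  (z⁵) · z⁵ = z¹⁰
  (z¹⁰) · z = z¹¹

Answer: z¹¹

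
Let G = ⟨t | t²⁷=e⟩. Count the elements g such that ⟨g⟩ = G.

G is cyclic of order 27. An element generates G iff its order is 27, and a cyclic group of order 27 has exactly φ(27) = 18 such elements.

Answer: 18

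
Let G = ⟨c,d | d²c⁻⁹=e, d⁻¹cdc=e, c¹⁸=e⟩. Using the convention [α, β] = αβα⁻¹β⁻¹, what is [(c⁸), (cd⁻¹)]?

[(c⁸), (cd⁻¹)] = (c⁸)·(cd⁻¹)·(c⁸)⁻¹·(cd⁻¹)⁻¹.
  (c⁸) · (cd⁻¹) = d
  d · (c¹⁰) = c⁸d
  (c⁸d) · (cd) = c¹⁶

Answer: c¹⁶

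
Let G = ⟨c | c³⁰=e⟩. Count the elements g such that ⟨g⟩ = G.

G is cyclic of order 30. An element generates G iff its order is 30, and a cyclic group of order 30 has exactly φ(30) = 8 such elements.

Answer: 8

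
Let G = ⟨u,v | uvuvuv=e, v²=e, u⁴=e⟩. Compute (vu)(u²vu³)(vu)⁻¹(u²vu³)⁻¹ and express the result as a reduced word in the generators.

[(vu), (u²vu³)] = (vu)·(u²vu³)·(vu)⁻¹·(u²vu³)⁻¹.
  (vu) · (u²vu³) = uv
  (uv) · (u³v) = u²vu
  (u²vu) · (uvu²) = vu²v

Answer: vu²v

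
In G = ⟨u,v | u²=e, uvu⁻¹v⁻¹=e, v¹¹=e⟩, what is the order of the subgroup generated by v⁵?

|⟨v⁵⟩| equals the order of v⁵. Compute successive powers until reaching e:
  (v⁵)¹ = v⁵, (v⁵)² = v¹⁰, (v⁵)³ = v⁴, (v⁵)⁴ = v⁹, (v⁵)⁵ = v³, (v⁵)⁶ = v⁸, (v⁵)⁷ = v², (v⁵)⁸ = v⁷, (v⁵)⁹ = v, (v⁵)¹⁰ = v⁶, (v⁵)¹¹ = e.
The smallest positive k with (v⁵)ᵏ = e is 11, so |⟨v⁵⟩| = 11.

Answer: 11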